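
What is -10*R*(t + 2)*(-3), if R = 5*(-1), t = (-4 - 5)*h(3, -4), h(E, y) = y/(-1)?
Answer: 5100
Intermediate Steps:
h(E, y) = -y (h(E, y) = y*(-1) = -y)
t = -36 (t = (-4 - 5)*(-1*(-4)) = -9*4 = -36)
R = -5
-10*R*(t + 2)*(-3) = -(-50)*(-36 + 2)*(-3) = -(-50)*(-34)*(-3) = -10*170*(-3) = -1700*(-3) = 5100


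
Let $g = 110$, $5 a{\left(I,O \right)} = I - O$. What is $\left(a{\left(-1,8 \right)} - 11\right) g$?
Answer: $-1408$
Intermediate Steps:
$a{\left(I,O \right)} = - \frac{O}{5} + \frac{I}{5}$ ($a{\left(I,O \right)} = \frac{I - O}{5} = - \frac{O}{5} + \frac{I}{5}$)
$\left(a{\left(-1,8 \right)} - 11\right) g = \left(\left(\left(- \frac{1}{5}\right) 8 + \frac{1}{5} \left(-1\right)\right) - 11\right) 110 = \left(\left(- \frac{8}{5} - \frac{1}{5}\right) - 11\right) 110 = \left(- \frac{9}{5} - 11\right) 110 = \left(- \frac{64}{5}\right) 110 = -1408$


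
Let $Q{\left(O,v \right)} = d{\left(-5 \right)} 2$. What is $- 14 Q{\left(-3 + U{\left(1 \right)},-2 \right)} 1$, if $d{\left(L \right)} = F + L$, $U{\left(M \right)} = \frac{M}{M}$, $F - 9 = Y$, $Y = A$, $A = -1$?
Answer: $-84$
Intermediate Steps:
$Y = -1$
$F = 8$ ($F = 9 - 1 = 8$)
$U{\left(M \right)} = 1$
$d{\left(L \right)} = 8 + L$
$Q{\left(O,v \right)} = 6$ ($Q{\left(O,v \right)} = \left(8 - 5\right) 2 = 3 \cdot 2 = 6$)
$- 14 Q{\left(-3 + U{\left(1 \right)},-2 \right)} 1 = \left(-14\right) 6 \cdot 1 = \left(-84\right) 1 = -84$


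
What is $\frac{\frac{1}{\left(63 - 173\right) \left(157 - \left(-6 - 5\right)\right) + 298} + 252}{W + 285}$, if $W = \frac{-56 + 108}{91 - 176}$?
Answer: $\frac{389458355}{439513486} \approx 0.88611$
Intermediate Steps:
$W = - \frac{52}{85}$ ($W = \frac{52}{-85} = 52 \left(- \frac{1}{85}\right) = - \frac{52}{85} \approx -0.61176$)
$\frac{\frac{1}{\left(63 - 173\right) \left(157 - \left(-6 - 5\right)\right) + 298} + 252}{W + 285} = \frac{\frac{1}{\left(63 - 173\right) \left(157 - \left(-6 - 5\right)\right) + 298} + 252}{- \frac{52}{85} + 285} = \frac{\frac{1}{- 110 \left(157 - -11\right) + 298} + 252}{\frac{24173}{85}} = \left(\frac{1}{- 110 \left(157 + 11\right) + 298} + 252\right) \frac{85}{24173} = \left(\frac{1}{\left(-110\right) 168 + 298} + 252\right) \frac{85}{24173} = \left(\frac{1}{-18480 + 298} + 252\right) \frac{85}{24173} = \left(\frac{1}{-18182} + 252\right) \frac{85}{24173} = \left(- \frac{1}{18182} + 252\right) \frac{85}{24173} = \frac{4581863}{18182} \cdot \frac{85}{24173} = \frac{389458355}{439513486}$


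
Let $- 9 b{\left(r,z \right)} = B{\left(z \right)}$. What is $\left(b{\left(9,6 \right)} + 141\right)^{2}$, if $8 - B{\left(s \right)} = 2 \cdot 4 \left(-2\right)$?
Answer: $\frac{172225}{9} \approx 19136.0$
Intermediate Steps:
$B{\left(s \right)} = 24$ ($B{\left(s \right)} = 8 - 2 \cdot 4 \left(-2\right) = 8 - 8 \left(-2\right) = 8 - -16 = 8 + 16 = 24$)
$b{\left(r,z \right)} = - \frac{8}{3}$ ($b{\left(r,z \right)} = \left(- \frac{1}{9}\right) 24 = - \frac{8}{3}$)
$\left(b{\left(9,6 \right)} + 141\right)^{2} = \left(- \frac{8}{3} + 141\right)^{2} = \left(\frac{415}{3}\right)^{2} = \frac{172225}{9}$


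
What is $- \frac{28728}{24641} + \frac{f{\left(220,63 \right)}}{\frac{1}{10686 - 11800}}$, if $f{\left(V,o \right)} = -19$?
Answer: $\frac{521522678}{24641} \approx 21165.0$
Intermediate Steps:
$- \frac{28728}{24641} + \frac{f{\left(220,63 \right)}}{\frac{1}{10686 - 11800}} = - \frac{28728}{24641} - \frac{19}{\frac{1}{10686 - 11800}} = \left(-28728\right) \frac{1}{24641} - \frac{19}{\frac{1}{-1114}} = - \frac{28728}{24641} - \frac{19}{- \frac{1}{1114}} = - \frac{28728}{24641} - -21166 = - \frac{28728}{24641} + 21166 = \frac{521522678}{24641}$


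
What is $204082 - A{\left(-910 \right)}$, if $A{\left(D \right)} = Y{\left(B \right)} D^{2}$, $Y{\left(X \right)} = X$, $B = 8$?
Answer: $-6420718$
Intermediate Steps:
$A{\left(D \right)} = 8 D^{2}$
$204082 - A{\left(-910 \right)} = 204082 - 8 \left(-910\right)^{2} = 204082 - 8 \cdot 828100 = 204082 - 6624800 = -6420718$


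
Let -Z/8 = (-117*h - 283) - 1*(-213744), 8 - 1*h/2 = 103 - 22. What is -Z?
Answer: 1844344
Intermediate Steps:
h = -146 (h = 16 - 2*(103 - 22) = 16 - 2*81 = 16 - 162 = -146)
Z = -1844344 (Z = -8*((-117*(-146) - 283) - 1*(-213744)) = -8*((17082 - 283) + 213744) = -8*(16799 + 213744) = -8*230543 = -1844344)
-Z = -1*(-1844344) = 1844344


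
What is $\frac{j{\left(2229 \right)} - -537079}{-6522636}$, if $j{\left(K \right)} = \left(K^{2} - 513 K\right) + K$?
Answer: $- \frac{1091068}{1630659} \approx -0.6691$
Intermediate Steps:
$j{\left(K \right)} = K^{2} - 512 K$
$\frac{j{\left(2229 \right)} - -537079}{-6522636} = \frac{2229 \left(-512 + 2229\right) - -537079}{-6522636} = \left(2229 \cdot 1717 + 537079\right) \left(- \frac{1}{6522636}\right) = \left(3827193 + 537079\right) \left(- \frac{1}{6522636}\right) = 4364272 \left(- \frac{1}{6522636}\right) = - \frac{1091068}{1630659}$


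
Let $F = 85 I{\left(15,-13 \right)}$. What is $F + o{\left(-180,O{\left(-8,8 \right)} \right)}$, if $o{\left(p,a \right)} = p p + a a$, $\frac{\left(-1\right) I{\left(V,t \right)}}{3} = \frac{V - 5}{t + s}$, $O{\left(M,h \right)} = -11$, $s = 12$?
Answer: $35071$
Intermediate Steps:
$I{\left(V,t \right)} = - \frac{3 \left(-5 + V\right)}{12 + t}$ ($I{\left(V,t \right)} = - 3 \frac{V - 5}{t + 12} = - 3 \frac{-5 + V}{12 + t} = - \frac{3 \left(-5 + V\right)}{12 + t}$)
$o{\left(p,a \right)} = a^{2} + p^{2}$ ($o{\left(p,a \right)} = p^{2} + a^{2} = a^{2} + p^{2}$)
$F = 2550$ ($F = 85 \frac{3 \left(5 - 15\right)}{12 - 13} = 85 \frac{3 \left(5 - 15\right)}{-1} = 85 \cdot 3 \left(-1\right) \left(-10\right) = 85 \cdot 30 = 2550$)
$F + o{\left(-180,O{\left(-8,8 \right)} \right)} = 2550 + \left(\left(-11\right)^{2} + \left(-180\right)^{2}\right) = 2550 + \left(121 + 32400\right) = 2550 + 32521 = 35071$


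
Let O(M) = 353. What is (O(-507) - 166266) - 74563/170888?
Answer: -28352615307/170888 ≈ -1.6591e+5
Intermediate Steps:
(O(-507) - 166266) - 74563/170888 = (353 - 166266) - 74563/170888 = -165913 - 74563*1/170888 = -165913 - 74563/170888 = -28352615307/170888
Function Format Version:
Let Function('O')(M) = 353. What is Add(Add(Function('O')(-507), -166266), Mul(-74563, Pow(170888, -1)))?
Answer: Rational(-28352615307, 170888) ≈ -1.6591e+5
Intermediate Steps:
Add(Add(Function('O')(-507), -166266), Mul(-74563, Pow(170888, -1))) = Add(Add(353, -166266), Mul(-74563, Pow(170888, -1))) = Add(-165913, Mul(-74563, Rational(1, 170888))) = Add(-165913, Rational(-74563, 170888)) = Rational(-28352615307, 170888)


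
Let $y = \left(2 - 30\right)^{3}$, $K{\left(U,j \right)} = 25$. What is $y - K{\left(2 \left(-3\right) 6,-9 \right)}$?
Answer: $-21977$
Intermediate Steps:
$y = -21952$ ($y = \left(2 - 30\right)^{3} = \left(-28\right)^{3} = -21952$)
$y - K{\left(2 \left(-3\right) 6,-9 \right)} = -21952 - 25 = -21977$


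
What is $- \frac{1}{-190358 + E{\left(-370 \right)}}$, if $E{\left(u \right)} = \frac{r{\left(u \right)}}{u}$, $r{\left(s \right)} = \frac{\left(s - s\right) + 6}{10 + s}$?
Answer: $\frac{22200}{4225947599} \approx 5.2533 \cdot 10^{-6}$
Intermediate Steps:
$r{\left(s \right)} = \frac{6}{10 + s}$ ($r{\left(s \right)} = \frac{0 + 6}{10 + s} = \frac{6}{10 + s}$)
$E{\left(u \right)} = \frac{6}{u \left(10 + u\right)}$ ($E{\left(u \right)} = \frac{6 \frac{1}{10 + u}}{u} = \frac{6}{u \left(10 + u\right)}$)
$- \frac{1}{-190358 + E{\left(-370 \right)}} = - \frac{1}{-190358 + \frac{6}{\left(-370\right) \left(10 - 370\right)}} = - \frac{1}{-190358 + 6 \left(- \frac{1}{370}\right) \frac{1}{-360}} = - \frac{1}{-190358 + 6 \left(- \frac{1}{370}\right) \left(- \frac{1}{360}\right)} = - \frac{1}{-190358 + \frac{1}{22200}} = - \frac{1}{- \frac{4225947599}{22200}} = \left(-1\right) \left(- \frac{22200}{4225947599}\right) = \frac{22200}{4225947599}$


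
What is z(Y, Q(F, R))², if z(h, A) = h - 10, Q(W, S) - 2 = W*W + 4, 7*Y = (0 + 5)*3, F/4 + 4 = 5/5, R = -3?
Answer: 3025/49 ≈ 61.735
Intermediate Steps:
F = -12 (F = -16 + 4*(5/5) = -16 + 4*(5*(⅕)) = -16 + 4*1 = -16 + 4 = -12)
Y = 15/7 (Y = ((0 + 5)*3)/7 = (5*3)/7 = (⅐)*15 = 15/7 ≈ 2.1429)
Q(W, S) = 6 + W² (Q(W, S) = 2 + (W*W + 4) = 2 + (W² + 4) = 2 + (4 + W²) = 6 + W²)
z(h, A) = -10 + h
z(Y, Q(F, R))² = (-10 + 15/7)² = (-55/7)² = 3025/49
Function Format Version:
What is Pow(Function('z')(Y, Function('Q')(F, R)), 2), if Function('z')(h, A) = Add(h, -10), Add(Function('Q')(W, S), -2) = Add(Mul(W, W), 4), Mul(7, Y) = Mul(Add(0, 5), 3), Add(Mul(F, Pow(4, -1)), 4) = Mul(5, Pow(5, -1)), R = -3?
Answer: Rational(3025, 49) ≈ 61.735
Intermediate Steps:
F = -12 (F = Add(-16, Mul(4, Mul(5, Pow(5, -1)))) = Add(-16, Mul(4, Mul(5, Rational(1, 5)))) = Add(-16, Mul(4, 1)) = Add(-16, 4) = -12)
Y = Rational(15, 7) (Y = Mul(Rational(1, 7), Mul(Add(0, 5), 3)) = Mul(Rational(1, 7), Mul(5, 3)) = Mul(Rational(1, 7), 15) = Rational(15, 7) ≈ 2.1429)
Function('Q')(W, S) = Add(6, Pow(W, 2)) (Function('Q')(W, S) = Add(2, Add(Mul(W, W), 4)) = Add(2, Add(Pow(W, 2), 4)) = Add(2, Add(4, Pow(W, 2))) = Add(6, Pow(W, 2)))
Function('z')(h, A) = Add(-10, h)
Pow(Function('z')(Y, Function('Q')(F, R)), 2) = Pow(Add(-10, Rational(15, 7)), 2) = Pow(Rational(-55, 7), 2) = Rational(3025, 49)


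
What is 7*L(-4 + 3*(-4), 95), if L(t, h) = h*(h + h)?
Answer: 126350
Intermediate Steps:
L(t, h) = 2*h² (L(t, h) = h*(2*h) = 2*h²)
7*L(-4 + 3*(-4), 95) = 7*(2*95²) = 7*(2*9025) = 7*18050 = 126350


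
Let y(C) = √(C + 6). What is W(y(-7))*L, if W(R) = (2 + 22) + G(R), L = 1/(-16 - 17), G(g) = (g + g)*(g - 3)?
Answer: -⅔ + 2*I/11 ≈ -0.66667 + 0.18182*I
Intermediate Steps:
G(g) = 2*g*(-3 + g) (G(g) = (2*g)*(-3 + g) = 2*g*(-3 + g))
y(C) = √(6 + C)
L = -1/33 (L = 1/(-33) = -1/33 ≈ -0.030303)
W(R) = 24 + 2*R*(-3 + R) (W(R) = (2 + 22) + 2*R*(-3 + R) = 24 + 2*R*(-3 + R))
W(y(-7))*L = (24 + 2*√(6 - 7)*(-3 + √(6 - 7)))*(-1/33) = (24 + 2*√(-1)*(-3 + √(-1)))*(-1/33) = (24 + 2*I*(-3 + I))*(-1/33) = -8/11 - 2*I*(-3 + I)/33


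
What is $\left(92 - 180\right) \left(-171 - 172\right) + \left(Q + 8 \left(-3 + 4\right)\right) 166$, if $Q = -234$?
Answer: $-7332$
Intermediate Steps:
$\left(92 - 180\right) \left(-171 - 172\right) + \left(Q + 8 \left(-3 + 4\right)\right) 166 = \left(92 - 180\right) \left(-171 - 172\right) + \left(-234 + 8 \left(-3 + 4\right)\right) 166 = \left(-88\right) \left(-343\right) + \left(-234 + 8 \cdot 1\right) 166 = 30184 + \left(-234 + 8\right) 166 = 30184 - 37516 = -7332$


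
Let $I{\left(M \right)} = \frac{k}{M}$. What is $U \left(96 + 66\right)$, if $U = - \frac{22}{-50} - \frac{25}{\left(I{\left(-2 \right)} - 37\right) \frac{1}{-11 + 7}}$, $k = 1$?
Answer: $- \frac{9018}{25} \approx -360.72$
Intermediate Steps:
$I{\left(M \right)} = \frac{1}{M}$ ($I{\left(M \right)} = 1 \frac{1}{M} = \frac{1}{M}$)
$U = - \frac{167}{75}$ ($U = - \frac{22}{-50} - \frac{25}{\left(\frac{1}{-2} - 37\right) \frac{1}{-11 + 7}} = \left(-22\right) \left(- \frac{1}{50}\right) - \frac{25}{\left(- \frac{1}{2} - 37\right) \frac{1}{-4}} = \frac{11}{25} - \frac{25}{\left(- \frac{75}{2}\right) \left(- \frac{1}{4}\right)} = \frac{11}{25} - \frac{25}{\frac{75}{8}} = \frac{11}{25} - \frac{8}{3} = - \frac{167}{75} \approx -2.2267$)
$U \left(96 + 66\right) = - \frac{167 \left(96 + 66\right)}{75} = \left(- \frac{167}{75}\right) 162 = - \frac{9018}{25}$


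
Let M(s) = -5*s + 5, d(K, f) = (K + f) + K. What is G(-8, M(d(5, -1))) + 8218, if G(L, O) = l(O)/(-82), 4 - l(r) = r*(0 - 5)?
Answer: 337036/41 ≈ 8220.4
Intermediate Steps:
l(r) = 4 + 5*r (l(r) = 4 - r*(0 - 5) = 4 - r*(-5) = 4 - (-5)*r = 4 + 5*r)
d(K, f) = f + 2*K
M(s) = 5 - 5*s
G(L, O) = -2/41 - 5*O/82 (G(L, O) = (4 + 5*O)/(-82) = (4 + 5*O)*(-1/82) = -2/41 - 5*O/82)
G(-8, M(d(5, -1))) + 8218 = (-2/41 - 5*(5 - 5*(-1 + 2*5))/82) + 8218 = (-2/41 - 5*(5 - 5*(-1 + 10))/82) + 8218 = (-2/41 - 5*(5 - 5*9)/82) + 8218 = (-2/41 - 5*(5 - 45)/82) + 8218 = (-2/41 - 5/82*(-40)) + 8218 = (-2/41 + 100/41) + 8218 = 98/41 + 8218 = 337036/41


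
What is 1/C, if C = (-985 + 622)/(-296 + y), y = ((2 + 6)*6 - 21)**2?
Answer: -433/363 ≈ -1.1928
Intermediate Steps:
y = 729 (y = (8*6 - 21)**2 = (48 - 21)**2 = 27**2 = 729)
C = -363/433 (C = (-985 + 622)/(-296 + 729) = -363/433 ≈ -0.83834)
1/C = 1/(-363/433) = -433/363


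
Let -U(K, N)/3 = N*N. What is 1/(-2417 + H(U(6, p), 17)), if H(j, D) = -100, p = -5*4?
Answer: -1/2517 ≈ -0.00039730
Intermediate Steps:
p = -20
U(K, N) = -3*N² (U(K, N) = -3*N*N = -3*N²)
1/(-2417 + H(U(6, p), 17)) = 1/(-2417 - 100) = 1/(-2517) = -1/2517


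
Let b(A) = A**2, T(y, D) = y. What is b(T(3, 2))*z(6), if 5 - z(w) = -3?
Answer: 72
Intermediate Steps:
z(w) = 8 (z(w) = 5 - 1*(-3) = 5 + 3 = 8)
b(T(3, 2))*z(6) = 3**2*8 = 9*8 = 72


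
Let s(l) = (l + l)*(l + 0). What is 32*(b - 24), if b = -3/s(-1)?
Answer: -816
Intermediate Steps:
s(l) = 2*l² (s(l) = (2*l)*l = 2*l²)
b = -3/2 (b = -3/(2*(-1)²) = -3/(2*1) = -3/2 ≈ -1.5000)
32*(b - 24) = 32*(-3/2 - 24) = 32*(-51/2) = -816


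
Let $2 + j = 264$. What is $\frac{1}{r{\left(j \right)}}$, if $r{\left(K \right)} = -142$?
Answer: $- \frac{1}{142} \approx -0.0070423$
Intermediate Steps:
$j = 262$ ($j = -2 + 264 = 262$)
$\frac{1}{r{\left(j \right)}} = \frac{1}{-142} = - \frac{1}{142}$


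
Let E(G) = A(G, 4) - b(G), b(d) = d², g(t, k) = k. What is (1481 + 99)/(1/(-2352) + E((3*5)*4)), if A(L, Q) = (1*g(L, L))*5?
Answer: -3716160/7761601 ≈ -0.47879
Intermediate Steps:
A(L, Q) = 5*L (A(L, Q) = (1*L)*5 = L*5 = 5*L)
E(G) = -G² + 5*G (E(G) = 5*G - G² = -G² + 5*G)
(1481 + 99)/(1/(-2352) + E((3*5)*4)) = (1481 + 99)/(1/(-2352) + ((3*5)*4)*(5 - 3*5*4)) = 1580/(-1/2352 + (15*4)*(5 - 15*4)) = 1580/(-1/2352 + 60*(5 - 1*60)) = 1580/(-1/2352 + 60*(5 - 60)) = 1580/(-1/2352 + 60*(-55)) = 1580/(-1/2352 - 3300) = 1580/(-7761601/2352) = 1580*(-2352/7761601) = -3716160/7761601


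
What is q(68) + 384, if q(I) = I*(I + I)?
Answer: 9632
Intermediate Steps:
q(I) = 2*I² (q(I) = I*(2*I) = 2*I²)
q(68) + 384 = 2*68² + 384 = 2*4624 + 384 = 9248 + 384 = 9632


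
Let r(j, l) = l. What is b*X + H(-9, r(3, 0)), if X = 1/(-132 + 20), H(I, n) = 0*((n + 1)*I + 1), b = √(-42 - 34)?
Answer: -I*√19/56 ≈ -0.077837*I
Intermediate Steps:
b = 2*I*√19 (b = √(-76) = 2*I*√19 ≈ 8.7178*I)
H(I, n) = 0 (H(I, n) = 0*((1 + n)*I + 1) = 0*(I*(1 + n) + 1) = 0*(1 + I*(1 + n)) = 0)
X = -1/112 (X = 1/(-112) = -1/112 ≈ -0.0089286)
b*X + H(-9, r(3, 0)) = (2*I*√19)*(-1/112) + 0 = -I*√19/56 + 0 = -I*√19/56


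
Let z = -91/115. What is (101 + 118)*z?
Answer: -19929/115 ≈ -173.30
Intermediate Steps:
z = -91/115 (z = -91*1/115 = -91/115 ≈ -0.79130)
(101 + 118)*z = (101 + 118)*(-91/115) = 219*(-91/115) = -19929/115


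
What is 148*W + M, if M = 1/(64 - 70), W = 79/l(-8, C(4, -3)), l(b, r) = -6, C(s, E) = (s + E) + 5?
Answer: -11693/6 ≈ -1948.8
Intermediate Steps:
C(s, E) = 5 + E + s (C(s, E) = (E + s) + 5 = 5 + E + s)
W = -79/6 (W = 79/(-6) = 79*(-1/6) = -79/6 ≈ -13.167)
M = -1/6 (M = 1/(-6) = -1/6 ≈ -0.16667)
148*W + M = 148*(-79/6) - 1/6 = -5846/3 - 1/6 = -11693/6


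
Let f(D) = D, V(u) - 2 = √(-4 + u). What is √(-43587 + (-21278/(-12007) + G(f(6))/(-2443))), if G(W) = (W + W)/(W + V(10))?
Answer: √(-300016589059096871948 - 37502073104083293433*√6)/(29333101*√(8 + √6)) ≈ 208.77*I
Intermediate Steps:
V(u) = 2 + √(-4 + u)
G(W) = 2*W/(2 + W + √6) (G(W) = (W + W)/(W + (2 + √(-4 + 10))) = (2*W)/(W + (2 + √6)) = (2*W)/(2 + W + √6) = 2*W/(2 + W + √6))
√(-43587 + (-21278/(-12007) + G(f(6))/(-2443))) = √(-43587 + (-21278/(-12007) + (2*6/(2 + 6 + √6))/(-2443))) = √(-43587 + (-21278*(-1/12007) + (2*6/(8 + √6))*(-1/2443))) = √(-43587 + (21278/12007 + (12/(8 + √6))*(-1/2443))) = √(-43587 + (21278/12007 - 12/(2443*(8 + √6)))) = √(-523327831/12007 - 12/(2443*(8 + √6)))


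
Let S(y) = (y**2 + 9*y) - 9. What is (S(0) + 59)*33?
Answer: 1650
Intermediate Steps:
S(y) = -9 + y**2 + 9*y
(S(0) + 59)*33 = ((-9 + 0**2 + 9*0) + 59)*33 = ((-9 + 0 + 0) + 59)*33 = (-9 + 59)*33 = 50*33 = 1650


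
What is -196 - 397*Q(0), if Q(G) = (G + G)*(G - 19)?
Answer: -196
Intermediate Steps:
Q(G) = 2*G*(-19 + G) (Q(G) = (2*G)*(-19 + G) = 2*G*(-19 + G))
-196 - 397*Q(0) = -196 - 794*0*(-19 + 0) = -196 - 794*0*(-19) = -196 - 397*0 = -196 + 0 = -196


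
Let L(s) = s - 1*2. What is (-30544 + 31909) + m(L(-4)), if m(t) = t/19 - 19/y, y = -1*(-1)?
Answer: 25568/19 ≈ 1345.7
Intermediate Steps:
y = 1
L(s) = -2 + s (L(s) = s - 2 = -2 + s)
m(t) = -19 + t/19 (m(t) = t/19 - 19/1 = t*(1/19) - 19*1 = t/19 - 19 = -19 + t/19)
(-30544 + 31909) + m(L(-4)) = (-30544 + 31909) + (-19 + (-2 - 4)/19) = 1365 + (-19 + (1/19)*(-6)) = 1365 + (-19 - 6/19) = 1365 - 367/19 = 25568/19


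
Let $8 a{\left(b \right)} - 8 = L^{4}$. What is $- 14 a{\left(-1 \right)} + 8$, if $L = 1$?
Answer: $- \frac{31}{4} \approx -7.75$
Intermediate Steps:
$a{\left(b \right)} = \frac{9}{8}$ ($a{\left(b \right)} = 1 + \frac{1^{4}}{8} = 1 + \frac{1}{8} \cdot 1 = 1 + \frac{1}{8} = \frac{9}{8}$)
$- 14 a{\left(-1 \right)} + 8 = \left(-14\right) \frac{9}{8} + 8 = - \frac{63}{4} + 8 = - \frac{31}{4}$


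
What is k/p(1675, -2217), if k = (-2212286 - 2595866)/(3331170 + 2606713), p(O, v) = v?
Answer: 4808152/13164286611 ≈ 0.00036524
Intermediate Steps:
k = -4808152/5937883 ≈ -0.80974
k/p(1675, -2217) = -4808152/5937883/(-2217) = -4808152/5937883*(-1/2217) = 4808152/13164286611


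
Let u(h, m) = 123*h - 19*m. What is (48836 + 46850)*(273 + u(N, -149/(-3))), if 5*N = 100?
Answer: 513642448/3 ≈ 1.7121e+8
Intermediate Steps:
N = 20 (N = (1/5)*100 = 20)
u(h, m) = -19*m + 123*h
(48836 + 46850)*(273 + u(N, -149/(-3))) = (48836 + 46850)*(273 + (-(-2831)/(-3) + 123*20)) = 95686*(273 + (-(-2831)*(-1)/3 + 2460)) = 95686*(273 + (-19*149/3 + 2460)) = 95686*(273 + (-2831/3 + 2460)) = 95686*(273 + 4549/3) = 95686*(5368/3) = 513642448/3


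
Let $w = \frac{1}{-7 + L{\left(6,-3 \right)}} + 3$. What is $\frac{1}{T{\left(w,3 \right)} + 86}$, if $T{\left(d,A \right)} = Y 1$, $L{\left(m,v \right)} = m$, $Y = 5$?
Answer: $\frac{1}{91} \approx 0.010989$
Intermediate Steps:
$w = 2$ ($w = \frac{1}{-7 + 6} + 3 = \frac{1}{-1} + 3 = -1 + 3 = 2$)
$T{\left(d,A \right)} = 5$ ($T{\left(d,A \right)} = 5 \cdot 1 = 5$)
$\frac{1}{T{\left(w,3 \right)} + 86} = \frac{1}{5 + 86} = \frac{1}{91}$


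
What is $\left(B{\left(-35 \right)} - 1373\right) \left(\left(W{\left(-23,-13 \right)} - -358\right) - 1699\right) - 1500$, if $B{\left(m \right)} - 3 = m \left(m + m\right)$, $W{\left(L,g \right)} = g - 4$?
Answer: $-1468140$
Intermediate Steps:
$W{\left(L,g \right)} = -4 + g$
$B{\left(m \right)} = 3 + 2 m^{2}$ ($B{\left(m \right)} = 3 + m \left(m + m\right) = 3 + m 2 m = 3 + 2 m^{2}$)
$\left(B{\left(-35 \right)} - 1373\right) \left(\left(W{\left(-23,-13 \right)} - -358\right) - 1699\right) - 1500 = \left(\left(3 + 2 \left(-35\right)^{2}\right) - 1373\right) \left(\left(\left(-4 - 13\right) - -358\right) - 1699\right) - 1500 = \left(\left(3 + 2 \cdot 1225\right) - 1373\right) \left(\left(-17 + 358\right) - 1699\right) - 1500 = \left(\left(3 + 2450\right) - 1373\right) \left(341 - 1699\right) - 1500 = \left(2453 - 1373\right) \left(-1358\right) - 1500 = 1080 \left(-1358\right) - 1500 = -1466640 - 1500 = -1468140$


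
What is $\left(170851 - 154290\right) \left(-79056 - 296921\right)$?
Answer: $-6226555097$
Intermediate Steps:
$\left(170851 - 154290\right) \left(-79056 - 296921\right) = 16561 \left(-375977\right) = -6226555097$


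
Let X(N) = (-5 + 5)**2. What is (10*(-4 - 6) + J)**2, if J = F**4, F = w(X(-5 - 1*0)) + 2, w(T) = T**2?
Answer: 7056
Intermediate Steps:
X(N) = 0 (X(N) = 0**2 = 0)
F = 2 (F = 0**2 + 2 = 0 + 2 = 2)
J = 16 (J = 2**4 = 16)
(10*(-4 - 6) + J)**2 = (10*(-4 - 6) + 16)**2 = (10*(-10) + 16)**2 = (-100 + 16)**2 = (-84)**2 = 7056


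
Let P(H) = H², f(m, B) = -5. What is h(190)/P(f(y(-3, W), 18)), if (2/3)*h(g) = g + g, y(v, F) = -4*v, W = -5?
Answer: 114/5 ≈ 22.800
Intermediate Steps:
h(g) = 3*g (h(g) = 3*(g + g)/2 = 3*(2*g)/2 = 3*g)
h(190)/P(f(y(-3, W), 18)) = (3*190)/((-5)²) = 570/25 = 570*(1/25) = 114/5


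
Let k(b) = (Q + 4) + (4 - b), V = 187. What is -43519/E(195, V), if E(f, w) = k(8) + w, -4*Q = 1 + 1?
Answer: -87038/373 ≈ -233.35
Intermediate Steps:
Q = -½ (Q = -(1 + 1)/4 = -¼*2 = -½ ≈ -0.50000)
k(b) = 15/2 - b (k(b) = (-½ + 4) + (4 - b) = 7/2 + (4 - b) = 15/2 - b)
E(f, w) = -½ + w (E(f, w) = (15/2 - 1*8) + w = (15/2 - 8) + w = -½ + w)
-43519/E(195, V) = -43519/(-½ + 187) = -43519/373/2 = -43519*2/373 = -87038/373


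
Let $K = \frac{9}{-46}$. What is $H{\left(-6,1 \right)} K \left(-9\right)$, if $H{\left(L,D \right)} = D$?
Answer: $\frac{81}{46} \approx 1.7609$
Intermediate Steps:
$K = - \frac{9}{46}$ ($K = 9 \left(- \frac{1}{46}\right) = - \frac{9}{46} \approx -0.19565$)
$H{\left(-6,1 \right)} K \left(-9\right) = 1 \left(- \frac{9}{46}\right) \left(-9\right) = \left(- \frac{9}{46}\right) \left(-9\right) = \frac{81}{46}$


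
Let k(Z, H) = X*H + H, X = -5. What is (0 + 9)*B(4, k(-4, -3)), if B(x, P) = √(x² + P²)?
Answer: 36*√10 ≈ 113.84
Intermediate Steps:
k(Z, H) = -4*H (k(Z, H) = -5*H + H = -4*H)
B(x, P) = √(P² + x²)
(0 + 9)*B(4, k(-4, -3)) = (0 + 9)*√((-4*(-3))² + 4²) = 9*√(12² + 16) = 9*√(144 + 16) = 9*√160 = 9*(4*√10) = 36*√10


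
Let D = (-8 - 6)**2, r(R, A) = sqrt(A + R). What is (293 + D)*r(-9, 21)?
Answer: 978*sqrt(3) ≈ 1693.9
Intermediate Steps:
D = 196 (D = (-14)**2 = 196)
(293 + D)*r(-9, 21) = (293 + 196)*sqrt(21 - 9) = 489*sqrt(12) = 489*(2*sqrt(3)) = 978*sqrt(3)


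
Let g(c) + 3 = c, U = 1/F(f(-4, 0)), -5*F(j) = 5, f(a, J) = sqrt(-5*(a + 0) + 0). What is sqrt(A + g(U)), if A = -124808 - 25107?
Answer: 11*I*sqrt(1239) ≈ 387.19*I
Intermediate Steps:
f(a, J) = sqrt(5)*sqrt(-a) (f(a, J) = sqrt(-5*a + 0) = sqrt(-5*a) = sqrt(5)*sqrt(-a))
F(j) = -1 (F(j) = -1/5*5 = -1)
A = -149915
U = -1 (U = 1/(-1) = -1)
g(c) = -3 + c
sqrt(A + g(U)) = sqrt(-149915 + (-3 - 1)) = sqrt(-149915 - 4) = sqrt(-149919) = 11*I*sqrt(1239)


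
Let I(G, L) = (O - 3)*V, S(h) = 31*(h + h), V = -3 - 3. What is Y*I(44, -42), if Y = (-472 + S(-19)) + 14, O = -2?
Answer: -49080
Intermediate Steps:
V = -6
S(h) = 62*h (S(h) = 31*(2*h) = 62*h)
I(G, L) = 30 (I(G, L) = (-2 - 3)*(-6) = -5*(-6) = 30)
Y = -1636 (Y = (-472 + 62*(-19)) + 14 = (-472 - 1178) + 14 = -1650 + 14 = -1636)
Y*I(44, -42) = -1636*30 = -49080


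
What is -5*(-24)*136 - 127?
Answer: 16193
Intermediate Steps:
-5*(-24)*136 - 127 = 120*136 - 127 = 16320 - 127 = 16193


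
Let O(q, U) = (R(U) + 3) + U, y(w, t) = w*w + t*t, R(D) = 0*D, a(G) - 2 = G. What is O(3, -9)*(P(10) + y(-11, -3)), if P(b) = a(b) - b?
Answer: -792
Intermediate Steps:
a(G) = 2 + G
R(D) = 0
y(w, t) = t² + w² (y(w, t) = w² + t² = t² + w²)
O(q, U) = 3 + U (O(q, U) = (0 + 3) + U = 3 + U)
P(b) = 2 (P(b) = (2 + b) - b = 2)
O(3, -9)*(P(10) + y(-11, -3)) = (3 - 9)*(2 + ((-3)² + (-11)²)) = -6*(2 + (9 + 121)) = -6*(2 + 130) = -6*132 = -792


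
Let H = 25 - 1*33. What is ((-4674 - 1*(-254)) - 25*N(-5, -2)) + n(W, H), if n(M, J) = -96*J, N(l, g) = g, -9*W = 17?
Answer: -3602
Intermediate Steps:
W = -17/9 (W = -1/9*17 = -17/9 ≈ -1.8889)
H = -8 (H = 25 - 33 = -8)
((-4674 - 1*(-254)) - 25*N(-5, -2)) + n(W, H) = ((-4674 - 1*(-254)) - 25*(-2)) - 96*(-8) = ((-4674 + 254) + 50) + 768 = (-4420 + 50) + 768 = -4370 + 768 = -3602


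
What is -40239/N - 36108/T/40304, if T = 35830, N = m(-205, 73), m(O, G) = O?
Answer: 2905441173117/14801946280 ≈ 196.29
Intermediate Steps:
N = -205
-40239/N - 36108/T/40304 = -40239/(-205) - 36108/35830/40304 = -40239*(-1/205) - 36108*1/35830*(1/40304) = 40239/205 - 18054/17915*1/40304 = 40239/205 - 9027/361023080 = 2905441173117/14801946280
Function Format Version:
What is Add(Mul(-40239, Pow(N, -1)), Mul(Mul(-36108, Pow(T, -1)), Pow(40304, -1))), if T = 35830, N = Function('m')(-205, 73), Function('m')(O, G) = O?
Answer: Rational(2905441173117, 14801946280) ≈ 196.29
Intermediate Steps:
N = -205
Add(Mul(-40239, Pow(N, -1)), Mul(Mul(-36108, Pow(T, -1)), Pow(40304, -1))) = Add(Mul(-40239, Pow(-205, -1)), Mul(Mul(-36108, Pow(35830, -1)), Pow(40304, -1))) = Add(Mul(-40239, Rational(-1, 205)), Mul(Mul(-36108, Rational(1, 35830)), Rational(1, 40304))) = Add(Rational(40239, 205), Mul(Rational(-18054, 17915), Rational(1, 40304))) = Add(Rational(40239, 205), Rational(-9027, 361023080)) = Rational(2905441173117, 14801946280)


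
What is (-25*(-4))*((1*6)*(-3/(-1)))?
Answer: 1800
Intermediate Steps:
(-25*(-4))*((1*6)*(-3/(-1))) = 100*(6*(-3*(-1))) = 100*(6*3) = 100*18 = 1800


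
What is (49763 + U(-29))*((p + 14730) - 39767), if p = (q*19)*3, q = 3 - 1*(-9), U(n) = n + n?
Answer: -1210465865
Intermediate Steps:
U(n) = 2*n
q = 12 (q = 3 + 9 = 12)
p = 684 (p = (12*19)*3 = 228*3 = 684)
(49763 + U(-29))*((p + 14730) - 39767) = (49763 + 2*(-29))*((684 + 14730) - 39767) = (49763 - 58)*(15414 - 39767) = 49705*(-24353) = -1210465865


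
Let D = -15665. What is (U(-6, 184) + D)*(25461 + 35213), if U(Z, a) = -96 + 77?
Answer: -951611016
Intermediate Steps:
U(Z, a) = -19
(U(-6, 184) + D)*(25461 + 35213) = (-19 - 15665)*(25461 + 35213) = -15684*60674 = -951611016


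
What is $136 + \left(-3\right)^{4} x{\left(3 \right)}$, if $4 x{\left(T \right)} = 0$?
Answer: $136$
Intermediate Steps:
$x{\left(T \right)} = 0$ ($x{\left(T \right)} = \frac{1}{4} \cdot 0 = 0$)
$136 + \left(-3\right)^{4} x{\left(3 \right)} = 136 + \left(-3\right)^{4} \cdot 0 = 136 + 81 \cdot 0 = 136 + 0 = 136$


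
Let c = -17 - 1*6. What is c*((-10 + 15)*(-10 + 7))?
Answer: 345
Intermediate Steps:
c = -23 (c = -17 - 6 = -23)
c*((-10 + 15)*(-10 + 7)) = -23*(-10 + 15)*(-10 + 7) = -115*(-3) = -23*(-15) = 345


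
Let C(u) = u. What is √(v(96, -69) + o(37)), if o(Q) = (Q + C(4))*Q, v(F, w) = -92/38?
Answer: √546763/19 ≈ 38.918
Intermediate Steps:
v(F, w) = -46/19 (v(F, w) = -92*1/38 = -46/19)
o(Q) = Q*(4 + Q) (o(Q) = (Q + 4)*Q = (4 + Q)*Q = Q*(4 + Q))
√(v(96, -69) + o(37)) = √(-46/19 + 37*(4 + 37)) = √(-46/19 + 37*41) = √(-46/19 + 1517) = √(28777/19) = √546763/19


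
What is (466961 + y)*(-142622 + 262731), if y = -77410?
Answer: 46788581059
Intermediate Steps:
(466961 + y)*(-142622 + 262731) = (466961 - 77410)*(-142622 + 262731) = 389551*120109 = 46788581059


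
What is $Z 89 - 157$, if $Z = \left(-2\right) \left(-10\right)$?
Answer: $1623$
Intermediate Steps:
$Z = 20$
$Z 89 - 157 = 20 \cdot 89 - 157 = 1780 - 157 = 1623$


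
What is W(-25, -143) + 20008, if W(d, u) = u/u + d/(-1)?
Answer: 20034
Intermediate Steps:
W(d, u) = 1 - d (W(d, u) = 1 + d*(-1) = 1 - d)
W(-25, -143) + 20008 = (1 - 1*(-25)) + 20008 = (1 + 25) + 20008 = 26 + 20008 = 20034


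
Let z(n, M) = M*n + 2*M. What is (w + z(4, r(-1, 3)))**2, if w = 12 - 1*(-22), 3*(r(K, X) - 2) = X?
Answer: 2704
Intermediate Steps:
r(K, X) = 2 + X/3
z(n, M) = 2*M + M*n
w = 34 (w = 12 + 22 = 34)
(w + z(4, r(-1, 3)))**2 = (34 + (2 + (1/3)*3)*(2 + 4))**2 = (34 + (2 + 1)*6)**2 = (34 + 3*6)**2 = (34 + 18)**2 = 52**2 = 2704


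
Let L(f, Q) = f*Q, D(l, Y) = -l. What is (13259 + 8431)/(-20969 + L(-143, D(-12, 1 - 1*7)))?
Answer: -4338/4537 ≈ -0.95614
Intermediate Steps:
L(f, Q) = Q*f
(13259 + 8431)/(-20969 + L(-143, D(-12, 1 - 1*7))) = (13259 + 8431)/(-20969 - 1*(-12)*(-143)) = 21690/(-20969 + 12*(-143)) = 21690/(-20969 - 1716) = 21690/(-22685) = 21690*(-1/22685) = -4338/4537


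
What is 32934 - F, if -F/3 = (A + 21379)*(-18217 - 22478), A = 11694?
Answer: -4037684271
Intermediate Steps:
F = 4037717205 (F = -3*(11694 + 21379)*(-18217 - 22478) = -99219*(-40695) = -3*(-1345905735) = 4037717205)
32934 - F = 32934 - 1*4037717205 = 32934 - 4037717205 = -4037684271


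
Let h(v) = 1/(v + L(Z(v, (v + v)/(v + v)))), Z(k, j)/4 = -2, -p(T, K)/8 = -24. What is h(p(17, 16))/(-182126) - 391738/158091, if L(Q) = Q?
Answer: -13127604355883/5297816589744 ≈ -2.4779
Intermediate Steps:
p(T, K) = 192 (p(T, K) = -8*(-24) = 192)
Z(k, j) = -8 (Z(k, j) = 4*(-2) = -8)
h(v) = 1/(-8 + v) (h(v) = 1/(v - 8) = 1/(-8 + v))
h(p(17, 16))/(-182126) - 391738/158091 = 1/((-8 + 192)*(-182126)) - 391738/158091 = -1/182126/184 - 391738*1/158091 = (1/184)*(-1/182126) - 391738/158091 = -1/33511184 - 391738/158091 = -13127604355883/5297816589744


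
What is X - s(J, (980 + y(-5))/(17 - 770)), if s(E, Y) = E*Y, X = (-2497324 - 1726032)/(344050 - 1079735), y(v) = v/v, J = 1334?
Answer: 321979101686/184656935 ≈ 1743.7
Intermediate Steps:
y(v) = 1
X = 4223356/735685 (X = -4223356/(-735685) = -4223356*(-1/735685) = 4223356/735685 ≈ 5.7407)
X - s(J, (980 + y(-5))/(17 - 770)) = 4223356/735685 - 1334*(980 + 1)/(17 - 770) = 4223356/735685 - 1334*981/(-753) = 4223356/735685 - 1334*981*(-1/753) = 4223356/735685 - 1334*(-327)/251 = 4223356/735685 - 1*(-436218/251) = 4223356/735685 + 436218/251 = 321979101686/184656935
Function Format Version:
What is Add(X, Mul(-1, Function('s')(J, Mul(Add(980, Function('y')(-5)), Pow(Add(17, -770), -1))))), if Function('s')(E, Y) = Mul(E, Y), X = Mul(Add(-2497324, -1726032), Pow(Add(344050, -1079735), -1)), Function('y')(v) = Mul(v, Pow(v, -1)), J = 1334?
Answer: Rational(321979101686, 184656935) ≈ 1743.7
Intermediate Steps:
Function('y')(v) = 1
X = Rational(4223356, 735685) (X = Mul(-4223356, Pow(-735685, -1)) = Mul(-4223356, Rational(-1, 735685)) = Rational(4223356, 735685) ≈ 5.7407)
Add(X, Mul(-1, Function('s')(J, Mul(Add(980, Function('y')(-5)), Pow(Add(17, -770), -1))))) = Add(Rational(4223356, 735685), Mul(-1, Mul(1334, Mul(Add(980, 1), Pow(Add(17, -770), -1))))) = Add(Rational(4223356, 735685), Mul(-1, Mul(1334, Mul(981, Pow(-753, -1))))) = Add(Rational(4223356, 735685), Mul(-1, Mul(1334, Mul(981, Rational(-1, 753))))) = Add(Rational(4223356, 735685), Mul(-1, Mul(1334, Rational(-327, 251)))) = Add(Rational(4223356, 735685), Mul(-1, Rational(-436218, 251))) = Add(Rational(4223356, 735685), Rational(436218, 251)) = Rational(321979101686, 184656935)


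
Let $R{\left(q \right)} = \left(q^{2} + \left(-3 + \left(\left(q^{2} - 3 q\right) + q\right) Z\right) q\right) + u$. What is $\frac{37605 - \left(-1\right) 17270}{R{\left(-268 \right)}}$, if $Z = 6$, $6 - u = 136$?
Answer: $- \frac{54875}{116282382} \approx -0.00047191$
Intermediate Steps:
$u = -130$ ($u = 6 - 136 = -130$)
$R{\left(q \right)} = -130 + q^{2} + q \left(-3 - 12 q + 6 q^{2}\right)$ ($R{\left(q \right)} = \left(q^{2} + \left(-3 + \left(\left(q^{2} - 3 q\right) + q\right) 6\right) q\right) - 130 = \left(q^{2} + \left(-3 + \left(q^{2} - 2 q\right) 6\right) q\right) - 130 = \left(q^{2} + \left(-3 + \left(- 12 q + 6 q^{2}\right)\right) q\right) - 130 = \left(q^{2} + \left(-3 - 12 q + 6 q^{2}\right) q\right) - 130 = \left(q^{2} + q \left(-3 - 12 q + 6 q^{2}\right)\right) - 130 = -130 + q^{2} + q \left(-3 - 12 q + 6 q^{2}\right)$)
$\frac{37605 - \left(-1\right) 17270}{R{\left(-268 \right)}} = \frac{37605 - \left(-1\right) 17270}{-130 - 11 \left(-268\right)^{2} - -804 + 6 \left(-268\right)^{3}} = \frac{37605 - -17270}{-130 - 790064 + 804 + 6 \left(-19248832\right)} = \frac{37605 + 17270}{-130 - 790064 + 804 - 115492992} = \frac{54875}{-116282382} = 54875 \left(- \frac{1}{116282382}\right) = - \frac{54875}{116282382}$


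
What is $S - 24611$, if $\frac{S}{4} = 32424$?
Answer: $105085$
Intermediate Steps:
$S = 129696$ ($S = 4 \cdot 32424 = 129696$)
$S - 24611 = 129696 - 24611 = 105085$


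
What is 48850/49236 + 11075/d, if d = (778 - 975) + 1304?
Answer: 99894275/9084042 ≈ 10.997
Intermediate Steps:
d = 1107 (d = -197 + 1304 = 1107)
48850/49236 + 11075/d = 48850/49236 + 11075/1107 = 48850*(1/49236) + 11075*(1/1107) = 24425/24618 + 11075/1107 = 99894275/9084042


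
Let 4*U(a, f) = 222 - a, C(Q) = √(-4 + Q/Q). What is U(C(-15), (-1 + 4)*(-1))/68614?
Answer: 111/137228 - I*√3/274456 ≈ 0.00080887 - 6.3109e-6*I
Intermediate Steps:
C(Q) = I*√3 (C(Q) = √(-4 + 1) = √(-3) = I*√3)
U(a, f) = 111/2 - a/4 (U(a, f) = (222 - a)/4 = 111/2 - a/4)
U(C(-15), (-1 + 4)*(-1))/68614 = (111/2 - I*√3/4)/68614 = (111/2 - I*√3/4)*(1/68614) = 111/137228 - I*√3/274456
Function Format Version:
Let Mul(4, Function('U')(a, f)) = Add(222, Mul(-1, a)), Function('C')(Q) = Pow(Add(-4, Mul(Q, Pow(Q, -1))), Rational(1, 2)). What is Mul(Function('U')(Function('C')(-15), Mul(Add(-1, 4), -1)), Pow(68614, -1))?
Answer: Add(Rational(111, 137228), Mul(Rational(-1, 274456), I, Pow(3, Rational(1, 2)))) ≈ Add(0.00080887, Mul(-6.3109e-6, I))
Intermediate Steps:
Function('C')(Q) = Mul(I, Pow(3, Rational(1, 2))) (Function('C')(Q) = Pow(Add(-4, 1), Rational(1, 2)) = Pow(-3, Rational(1, 2)) = Mul(I, Pow(3, Rational(1, 2))))
Function('U')(a, f) = Add(Rational(111, 2), Mul(Rational(-1, 4), a)) (Function('U')(a, f) = Mul(Rational(1, 4), Add(222, Mul(-1, a))) = Add(Rational(111, 2), Mul(Rational(-1, 4), a)))
Mul(Function('U')(Function('C')(-15), Mul(Add(-1, 4), -1)), Pow(68614, -1)) = Mul(Add(Rational(111, 2), Mul(Rational(-1, 4), Mul(I, Pow(3, Rational(1, 2))))), Pow(68614, -1)) = Mul(Add(Rational(111, 2), Mul(Rational(-1, 4), I, Pow(3, Rational(1, 2)))), Rational(1, 68614)) = Add(Rational(111, 137228), Mul(Rational(-1, 274456), I, Pow(3, Rational(1, 2))))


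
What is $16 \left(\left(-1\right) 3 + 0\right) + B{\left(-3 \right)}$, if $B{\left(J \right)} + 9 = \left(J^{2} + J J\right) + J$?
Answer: $-42$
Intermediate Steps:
$B{\left(J \right)} = -9 + J + 2 J^{2}$ ($B{\left(J \right)} = -9 + \left(\left(J^{2} + J J\right) + J\right) = -9 + \left(\left(J^{2} + J^{2}\right) + J\right) = -9 + \left(2 J^{2} + J\right) = -9 + \left(J + 2 J^{2}\right) = -9 + J + 2 J^{2}$)
$16 \left(\left(-1\right) 3 + 0\right) + B{\left(-3 \right)} = 16 \left(\left(-1\right) 3 + 0\right) - \left(12 - 18\right) = 16 \left(-3 + 0\right) - -6 = 16 \left(-3\right) - -6 = -48 + 6 = -42$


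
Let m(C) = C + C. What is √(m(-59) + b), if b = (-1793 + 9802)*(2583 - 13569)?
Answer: 4*I*√5499187 ≈ 9380.1*I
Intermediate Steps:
m(C) = 2*C
b = -87986874 (b = 8009*(-10986) = -87986874)
√(m(-59) + b) = √(2*(-59) - 87986874) = √(-118 - 87986874) = √(-87986992) = 4*I*√5499187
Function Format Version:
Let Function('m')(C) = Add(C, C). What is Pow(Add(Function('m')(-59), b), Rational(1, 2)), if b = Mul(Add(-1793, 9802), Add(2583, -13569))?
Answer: Mul(4, I, Pow(5499187, Rational(1, 2))) ≈ Mul(9380.1, I)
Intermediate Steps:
Function('m')(C) = Mul(2, C)
b = -87986874 (b = Mul(8009, -10986) = -87986874)
Pow(Add(Function('m')(-59), b), Rational(1, 2)) = Pow(Add(Mul(2, -59), -87986874), Rational(1, 2)) = Pow(Add(-118, -87986874), Rational(1, 2)) = Pow(-87986992, Rational(1, 2)) = Mul(4, I, Pow(5499187, Rational(1, 2)))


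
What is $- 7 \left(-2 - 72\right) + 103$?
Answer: $621$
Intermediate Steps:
$- 7 \left(-2 - 72\right) + 103 = \left(-7\right) \left(-74\right) + 103 = 518 + 103 = 621$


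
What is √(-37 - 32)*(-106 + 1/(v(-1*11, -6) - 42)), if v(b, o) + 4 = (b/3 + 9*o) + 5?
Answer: -31379*I*√69/296 ≈ -880.59*I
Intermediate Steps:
v(b, o) = 1 + 9*o + b/3 (v(b, o) = -4 + ((b/3 + 9*o) + 5) = -4 + ((9*o + b/3) + 5) = -4 + (5 + 9*o + b/3) = 1 + 9*o + b/3)
√(-37 - 32)*(-106 + 1/(v(-1*11, -6) - 42)) = √(-37 - 32)*(-106 + 1/((1 + 9*(-6) + (-1*11)/3) - 42)) = √(-69)*(-106 + 1/((1 - 54 + (⅓)*(-11)) - 42)) = (I*√69)*(-106 + 1/((1 - 54 - 11/3) - 42)) = (I*√69)*(-106 + 1/(-170/3 - 42)) = (I*√69)*(-106 + 1/(-296/3)) = (I*√69)*(-106 - 3/296) = (I*√69)*(-31379/296) = -31379*I*√69/296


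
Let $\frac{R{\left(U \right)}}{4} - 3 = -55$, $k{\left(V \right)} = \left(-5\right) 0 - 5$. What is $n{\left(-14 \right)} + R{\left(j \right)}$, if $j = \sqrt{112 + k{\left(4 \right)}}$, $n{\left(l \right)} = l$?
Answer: $-222$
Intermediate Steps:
$k{\left(V \right)} = -5$ ($k{\left(V \right)} = 0 - 5 = -5$)
$j = \sqrt{107}$ ($j = \sqrt{112 - 5} = \sqrt{107} \approx 10.344$)
$R{\left(U \right)} = -208$ ($R{\left(U \right)} = 12 + 4 \left(-55\right) = 12 - 220 = -208$)
$n{\left(-14 \right)} + R{\left(j \right)} = -14 - 208 = -222$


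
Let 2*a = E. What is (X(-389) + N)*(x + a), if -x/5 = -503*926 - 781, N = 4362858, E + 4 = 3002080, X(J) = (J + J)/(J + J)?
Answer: 16726472808547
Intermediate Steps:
X(J) = 1 (X(J) = (2*J)/((2*J)) = (2*J)*(1/(2*J)) = 1)
E = 3002076 (E = -4 + 3002080 = 3002076)
a = 1501038 (a = (½)*3002076 = 1501038)
x = 2332795 (x = -5*(-503*926 - 781) = -5*(-465778 - 781) = -5*(-466559) = 2332795)
(X(-389) + N)*(x + a) = (1 + 4362858)*(2332795 + 1501038) = 4362859*3833833 = 16726472808547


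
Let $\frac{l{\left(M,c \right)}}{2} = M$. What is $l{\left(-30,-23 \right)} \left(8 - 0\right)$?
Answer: $-480$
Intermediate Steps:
$l{\left(M,c \right)} = 2 M$
$l{\left(-30,-23 \right)} \left(8 - 0\right) = 2 \left(-30\right) \left(8 - 0\right) = - 60 \left(8 + 0\right) = \left(-60\right) 8 = -480$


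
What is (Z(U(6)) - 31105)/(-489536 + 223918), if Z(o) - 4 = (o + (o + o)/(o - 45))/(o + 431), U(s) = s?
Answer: 176684707/1508975858 ≈ 0.11709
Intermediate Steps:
Z(o) = 4 + (o + 2*o/(-45 + o))/(431 + o) (Z(o) = 4 + (o + (o + o)/(o - 45))/(o + 431) = 4 + (o + (2*o)/(-45 + o))/(431 + o) = 4 + (o + 2*o/(-45 + o))/(431 + o))
(Z(U(6)) - 31105)/(-489536 + 223918) = ((-77580 + 5*6² + 1501*6)/(-19395 + 6² + 386*6) - 31105)/(-489536 + 223918) = ((-77580 + 5*36 + 9006)/(-19395 + 36 + 2316) - 31105)/(-265618) = ((-77580 + 180 + 9006)/(-17043) - 31105)*(-1/265618) = (-1/17043*(-68394) - 31105)*(-1/265618) = (22798/5681 - 31105)*(-1/265618) = -176684707/5681*(-1/265618) = 176684707/1508975858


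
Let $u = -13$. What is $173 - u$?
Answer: $186$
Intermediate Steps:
$173 - u = 173 - -13 = 173 + 13 = 186$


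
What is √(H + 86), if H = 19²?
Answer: √447 ≈ 21.142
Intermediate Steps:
H = 361
√(H + 86) = √(361 + 86) = √447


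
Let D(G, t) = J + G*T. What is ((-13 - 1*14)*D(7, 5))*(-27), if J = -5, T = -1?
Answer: -8748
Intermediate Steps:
D(G, t) = -5 - G (D(G, t) = -5 + G*(-1) = -5 - G)
((-13 - 1*14)*D(7, 5))*(-27) = ((-13 - 1*14)*(-5 - 1*7))*(-27) = ((-13 - 14)*(-5 - 7))*(-27) = -27*(-12)*(-27) = 324*(-27) = -8748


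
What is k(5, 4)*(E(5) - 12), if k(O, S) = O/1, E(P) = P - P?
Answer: -60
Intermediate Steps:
E(P) = 0
k(O, S) = O (k(O, S) = O*1 = O)
k(5, 4)*(E(5) - 12) = 5*(0 - 12) = 5*(-12) = -60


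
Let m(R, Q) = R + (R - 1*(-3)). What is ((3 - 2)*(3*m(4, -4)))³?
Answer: 35937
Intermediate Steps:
m(R, Q) = 3 + 2*R (m(R, Q) = R + (R + 3) = R + (3 + R) = 3 + 2*R)
((3 - 2)*(3*m(4, -4)))³ = ((3 - 2)*(3*(3 + 2*4)))³ = (1*(3*(3 + 8)))³ = (1*(3*11))³ = (1*33)³ = 33³ = 35937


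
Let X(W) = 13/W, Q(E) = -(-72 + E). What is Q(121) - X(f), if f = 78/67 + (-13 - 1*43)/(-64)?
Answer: -60525/1093 ≈ -55.375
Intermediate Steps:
f = 1093/536 (f = 78*(1/67) + (-13 - 43)*(-1/64) = 78/67 - 56*(-1/64) = 78/67 + 7/8 = 1093/536 ≈ 2.0392)
Q(E) = 72 - E
Q(121) - X(f) = (72 - 1*121) - 13/1093/536 = (72 - 121) - 13*536/1093 = -49 - 1*6968/1093 = -49 - 6968/1093 = -60525/1093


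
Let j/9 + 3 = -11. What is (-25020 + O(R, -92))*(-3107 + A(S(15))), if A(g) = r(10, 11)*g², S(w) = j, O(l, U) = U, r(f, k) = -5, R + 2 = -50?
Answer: 2071413544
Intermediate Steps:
j = -126 (j = -27 + 9*(-11) = -27 - 99 = -126)
R = -52 (R = -2 - 50 = -52)
S(w) = -126
A(g) = -5*g²
(-25020 + O(R, -92))*(-3107 + A(S(15))) = (-25020 - 92)*(-3107 - 5*(-126)²) = -25112*(-3107 - 5*15876) = -25112*(-3107 - 79380) = -25112*(-82487) = 2071413544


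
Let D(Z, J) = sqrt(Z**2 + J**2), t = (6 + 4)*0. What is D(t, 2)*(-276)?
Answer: -552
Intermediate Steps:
t = 0 (t = 10*0 = 0)
D(Z, J) = sqrt(J**2 + Z**2)
D(t, 2)*(-276) = sqrt(2**2 + 0**2)*(-276) = sqrt(4 + 0)*(-276) = sqrt(4)*(-276) = 2*(-276) = -552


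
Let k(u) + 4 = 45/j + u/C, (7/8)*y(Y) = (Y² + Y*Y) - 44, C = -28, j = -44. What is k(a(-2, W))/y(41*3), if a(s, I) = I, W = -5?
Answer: -373/2658832 ≈ -0.00014029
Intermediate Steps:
y(Y) = -352/7 + 16*Y²/7 (y(Y) = 8*((Y² + Y*Y) - 44)/7 = 8*((Y² + Y²) - 44)/7 = 8*(2*Y² - 44)/7 = 8*(-44 + 2*Y²)/7 = -352/7 + 16*Y²/7)
k(u) = -221/44 - u/28 (k(u) = -4 + (45/(-44) + u/(-28)) = -4 + (45*(-1/44) + u*(-1/28)) = -4 + (-45/44 - u/28) = -221/44 - u/28)
k(a(-2, W))/y(41*3) = (-221/44 - 1/28*(-5))/(-352/7 + 16*(41*3)²/7) = (-221/44 + 5/28)/(-352/7 + (16/7)*123²) = -373/(77*(-352/7 + (16/7)*15129)) = -373/(77*(-352/7 + 242064/7)) = -373/(77*241712/7) = -373/77*7/241712 = -373/2658832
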